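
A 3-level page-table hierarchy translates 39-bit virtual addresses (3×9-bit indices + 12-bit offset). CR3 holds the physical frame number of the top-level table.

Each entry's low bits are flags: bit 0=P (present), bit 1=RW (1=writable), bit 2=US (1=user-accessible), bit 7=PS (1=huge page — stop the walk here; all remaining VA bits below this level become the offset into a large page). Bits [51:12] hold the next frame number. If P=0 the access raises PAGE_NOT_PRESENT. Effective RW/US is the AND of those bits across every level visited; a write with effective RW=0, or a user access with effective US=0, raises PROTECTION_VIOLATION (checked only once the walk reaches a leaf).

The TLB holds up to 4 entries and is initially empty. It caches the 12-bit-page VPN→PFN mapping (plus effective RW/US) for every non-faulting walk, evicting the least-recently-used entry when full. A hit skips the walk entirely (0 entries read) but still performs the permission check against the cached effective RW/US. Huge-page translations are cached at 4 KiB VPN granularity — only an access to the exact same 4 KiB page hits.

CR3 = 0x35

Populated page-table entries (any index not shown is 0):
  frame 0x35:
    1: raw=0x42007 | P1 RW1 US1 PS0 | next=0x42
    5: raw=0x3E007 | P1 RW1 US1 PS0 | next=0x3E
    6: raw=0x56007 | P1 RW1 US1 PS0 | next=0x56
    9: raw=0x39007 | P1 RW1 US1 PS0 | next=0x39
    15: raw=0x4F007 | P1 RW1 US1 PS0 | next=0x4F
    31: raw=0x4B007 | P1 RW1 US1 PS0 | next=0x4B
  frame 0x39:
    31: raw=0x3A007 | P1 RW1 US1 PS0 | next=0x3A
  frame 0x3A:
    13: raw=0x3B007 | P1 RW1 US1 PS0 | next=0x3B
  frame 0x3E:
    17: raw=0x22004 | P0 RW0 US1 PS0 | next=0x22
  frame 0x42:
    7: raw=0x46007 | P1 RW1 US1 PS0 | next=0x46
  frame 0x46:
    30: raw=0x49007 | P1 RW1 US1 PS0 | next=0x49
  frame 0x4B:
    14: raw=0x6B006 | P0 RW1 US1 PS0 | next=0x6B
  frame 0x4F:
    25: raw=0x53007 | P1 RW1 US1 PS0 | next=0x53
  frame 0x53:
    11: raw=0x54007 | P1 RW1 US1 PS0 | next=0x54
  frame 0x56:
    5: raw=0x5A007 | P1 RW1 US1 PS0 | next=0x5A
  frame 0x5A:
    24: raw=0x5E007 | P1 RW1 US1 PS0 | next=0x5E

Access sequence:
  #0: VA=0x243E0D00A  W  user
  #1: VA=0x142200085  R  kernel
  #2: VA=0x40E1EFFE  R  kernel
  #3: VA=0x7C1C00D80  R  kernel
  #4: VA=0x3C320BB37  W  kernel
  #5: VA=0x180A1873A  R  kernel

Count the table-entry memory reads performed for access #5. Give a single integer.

Per-access translation:
#0 VA=0x243E0D00A (w,user):
  [0] read 0x35 idx=9: raw=0x39007 flags P=1 W=1 U=1 S=0
  [1] read 0x39 idx=31: raw=0x3A007 flags P=1 W=1 U=1 S=0
  [2] read 0x3A idx=13: raw=0x3B007 flags P=1 W=1 U=1 S=0
  ✓ 0x3B00A  — 3 lookups
#1 VA=0x142200085 (r,kernel):
  [0] read 0x35 idx=5: raw=0x3E007 flags P=1 W=1 U=1 S=0
  [1] read 0x3E idx=17: raw=0x22004 flags P=0 W=0 U=1 S=0
  ✗ PAGE_NOT_PRESENT  [2 reads]
#2 VA=0x40E1EFFE (r,kernel):
  [0] read 0x35 idx=1: raw=0x42007 flags P=1 W=1 U=1 S=0
  [1] read 0x42 idx=7: raw=0x46007 flags P=1 W=1 U=1 S=0
  [2] read 0x46 idx=30: raw=0x49007 flags P=1 W=1 U=1 S=0
  ✓ 0x49FFE  — 3 lookups
#3 VA=0x7C1C00D80 (r,kernel):
  [0] read 0x35 idx=31: raw=0x4B007 flags P=1 W=1 U=1 S=0
  [1] read 0x4B idx=14: raw=0x6B006 flags P=0 W=1 U=1 S=0
  ✗ PAGE_NOT_PRESENT  [2 reads]
#4 VA=0x3C320BB37 (w,kernel):
  [0] read 0x35 idx=15: raw=0x4F007 flags P=1 W=1 U=1 S=0
  [1] read 0x4F idx=25: raw=0x53007 flags P=1 W=1 U=1 S=0
  [2] read 0x53 idx=11: raw=0x54007 flags P=1 W=1 U=1 S=0
  ✓ 0x54B37  — 3 lookups
#5 VA=0x180A1873A (r,kernel):
  [0] read 0x35 idx=6: raw=0x56007 flags P=1 W=1 U=1 S=0
  [1] read 0x56 idx=5: raw=0x5A007 flags P=1 W=1 U=1 S=0
  [2] read 0x5A idx=24: raw=0x5E007 flags P=1 W=1 U=1 S=0
  ✓ 0x5E73A  — 3 lookups

Entries read for #5: 3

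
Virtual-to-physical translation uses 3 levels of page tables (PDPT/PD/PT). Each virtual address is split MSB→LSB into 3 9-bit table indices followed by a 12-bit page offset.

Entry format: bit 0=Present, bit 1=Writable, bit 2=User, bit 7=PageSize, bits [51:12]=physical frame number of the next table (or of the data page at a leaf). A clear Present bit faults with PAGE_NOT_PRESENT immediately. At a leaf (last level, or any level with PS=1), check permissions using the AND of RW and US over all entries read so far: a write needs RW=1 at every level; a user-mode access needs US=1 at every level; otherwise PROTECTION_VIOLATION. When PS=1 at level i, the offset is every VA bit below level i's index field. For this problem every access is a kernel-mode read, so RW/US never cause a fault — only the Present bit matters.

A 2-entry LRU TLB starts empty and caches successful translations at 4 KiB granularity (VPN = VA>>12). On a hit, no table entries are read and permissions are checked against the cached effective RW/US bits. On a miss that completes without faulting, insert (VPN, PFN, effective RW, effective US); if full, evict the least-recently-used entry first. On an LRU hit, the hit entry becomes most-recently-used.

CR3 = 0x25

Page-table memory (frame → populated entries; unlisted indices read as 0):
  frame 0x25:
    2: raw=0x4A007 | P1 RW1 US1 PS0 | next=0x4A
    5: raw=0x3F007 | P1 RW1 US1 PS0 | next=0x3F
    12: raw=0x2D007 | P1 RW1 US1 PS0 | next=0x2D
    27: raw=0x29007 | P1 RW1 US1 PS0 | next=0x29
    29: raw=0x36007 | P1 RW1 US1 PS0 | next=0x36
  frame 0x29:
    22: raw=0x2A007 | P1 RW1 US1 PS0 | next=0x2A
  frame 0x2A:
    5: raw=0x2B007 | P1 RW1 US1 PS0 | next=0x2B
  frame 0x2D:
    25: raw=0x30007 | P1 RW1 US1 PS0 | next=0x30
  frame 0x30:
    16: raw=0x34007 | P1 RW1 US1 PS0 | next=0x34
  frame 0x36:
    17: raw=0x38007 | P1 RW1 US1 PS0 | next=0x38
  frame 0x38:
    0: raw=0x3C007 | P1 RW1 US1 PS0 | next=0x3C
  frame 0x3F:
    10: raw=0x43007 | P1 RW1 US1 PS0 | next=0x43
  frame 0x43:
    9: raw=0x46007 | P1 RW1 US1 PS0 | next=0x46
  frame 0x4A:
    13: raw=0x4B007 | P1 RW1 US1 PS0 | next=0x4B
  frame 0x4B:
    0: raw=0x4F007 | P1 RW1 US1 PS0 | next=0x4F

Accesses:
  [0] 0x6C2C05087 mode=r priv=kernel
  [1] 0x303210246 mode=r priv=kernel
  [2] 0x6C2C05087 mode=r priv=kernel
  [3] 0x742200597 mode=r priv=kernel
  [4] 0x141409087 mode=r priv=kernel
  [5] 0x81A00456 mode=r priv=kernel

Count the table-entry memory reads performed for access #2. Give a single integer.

Trace:
#0 VA=0x6C2C05087 (r,kernel):
  L0: frame=0x25 idx=27 entry=0x29007 [P=1 RW=1 US=1 PS=0]
  L1: frame=0x29 idx=22 entry=0x2A007 [P=1 RW=1 US=1 PS=0]
  L2: frame=0x2A idx=5 entry=0x2B007 [P=1 RW=1 US=1 PS=0]
  ✓ 0x2B087  — 3 lookups
#1 VA=0x303210246 (r,kernel):
  L0: frame=0x25 idx=12 entry=0x2D007 [P=1 RW=1 US=1 PS=0]
  L1: frame=0x2D idx=25 entry=0x30007 [P=1 RW=1 US=1 PS=0]
  L2: frame=0x30 idx=16 entry=0x34007 [P=1 RW=1 US=1 PS=0]
  ✓ 0x34246  — 3 lookups
#2 VA=0x6C2C05087 (r,kernel):
  TLB hit vpn=0x6C2C05 → PA=0x2B087
#3 VA=0x742200597 (r,kernel):
  L0: frame=0x25 idx=29 entry=0x36007 [P=1 RW=1 US=1 PS=0]
  L1: frame=0x36 idx=17 entry=0x38007 [P=1 RW=1 US=1 PS=0]
  L2: frame=0x38 idx=0 entry=0x3C007 [P=1 RW=1 US=1 PS=0]
  ✓ 0x3C597  — 3 lookups
#4 VA=0x141409087 (r,kernel):
  L0: frame=0x25 idx=5 entry=0x3F007 [P=1 RW=1 US=1 PS=0]
  L1: frame=0x3F idx=10 entry=0x43007 [P=1 RW=1 US=1 PS=0]
  L2: frame=0x43 idx=9 entry=0x46007 [P=1 RW=1 US=1 PS=0]
  ✓ 0x46087  — 3 lookups
#5 VA=0x81A00456 (r,kernel):
  L0: frame=0x25 idx=2 entry=0x4A007 [P=1 RW=1 US=1 PS=0]
  L1: frame=0x4A idx=13 entry=0x4B007 [P=1 RW=1 US=1 PS=0]
  L2: frame=0x4B idx=0 entry=0x4F007 [P=1 RW=1 US=1 PS=0]
  ✓ 0x4F456  — 3 lookups

Entries read for #2: 0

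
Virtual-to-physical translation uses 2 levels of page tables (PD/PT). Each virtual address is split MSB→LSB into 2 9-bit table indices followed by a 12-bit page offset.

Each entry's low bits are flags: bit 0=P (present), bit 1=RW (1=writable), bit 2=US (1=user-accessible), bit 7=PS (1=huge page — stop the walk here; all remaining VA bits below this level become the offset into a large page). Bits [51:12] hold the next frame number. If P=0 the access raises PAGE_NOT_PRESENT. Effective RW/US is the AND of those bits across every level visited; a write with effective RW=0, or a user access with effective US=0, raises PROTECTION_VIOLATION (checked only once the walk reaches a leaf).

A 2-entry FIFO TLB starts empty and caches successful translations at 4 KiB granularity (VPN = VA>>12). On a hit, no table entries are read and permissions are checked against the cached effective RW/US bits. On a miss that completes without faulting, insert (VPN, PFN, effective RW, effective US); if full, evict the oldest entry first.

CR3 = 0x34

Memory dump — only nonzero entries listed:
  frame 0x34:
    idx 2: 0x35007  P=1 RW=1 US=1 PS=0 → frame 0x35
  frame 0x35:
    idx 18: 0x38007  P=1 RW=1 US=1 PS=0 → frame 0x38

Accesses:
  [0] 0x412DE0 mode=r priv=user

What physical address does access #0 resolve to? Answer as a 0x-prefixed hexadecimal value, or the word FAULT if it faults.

Trace:
#0 VA=0x412DE0 (r,user):
  L0: frame=0x34 idx=2 entry=0x35007 [P=1 RW=1 US=1 PS=0]
  L1: frame=0x35 idx=18 entry=0x38007 [P=1 RW=1 US=1 PS=0]
  ⇒ phys 0x38DE0  [2 reads]

Access #0 PA: 0x38DE0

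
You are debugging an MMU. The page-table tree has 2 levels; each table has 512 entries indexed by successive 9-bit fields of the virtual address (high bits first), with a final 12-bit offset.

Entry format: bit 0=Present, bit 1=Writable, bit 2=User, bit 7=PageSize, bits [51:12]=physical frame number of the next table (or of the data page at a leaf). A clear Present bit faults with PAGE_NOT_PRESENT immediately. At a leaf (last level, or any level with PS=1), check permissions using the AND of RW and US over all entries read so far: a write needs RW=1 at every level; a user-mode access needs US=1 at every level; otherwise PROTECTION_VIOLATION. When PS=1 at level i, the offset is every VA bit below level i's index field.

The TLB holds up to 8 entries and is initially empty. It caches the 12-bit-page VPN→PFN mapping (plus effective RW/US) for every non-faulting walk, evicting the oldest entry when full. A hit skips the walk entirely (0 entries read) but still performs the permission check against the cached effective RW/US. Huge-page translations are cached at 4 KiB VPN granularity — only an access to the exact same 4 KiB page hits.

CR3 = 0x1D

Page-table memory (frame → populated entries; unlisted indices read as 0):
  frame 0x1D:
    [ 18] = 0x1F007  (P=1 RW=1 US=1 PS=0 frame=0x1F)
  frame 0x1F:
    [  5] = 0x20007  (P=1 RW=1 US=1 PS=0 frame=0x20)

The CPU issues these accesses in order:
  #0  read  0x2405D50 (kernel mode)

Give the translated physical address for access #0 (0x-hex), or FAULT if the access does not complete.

Walk each access:
#0 VA=0x2405D50 (r,kernel):
  lvl0: tbl 0x1D, slot 18 ⇒ 0x1F007 (P1/RW1/US1/PS0)
  lvl1: tbl 0x1F, slot 5 ⇒ 0x20007 (P1/RW1/US1/PS0)
  ⇒ phys 0x20D50  [2 reads]

Access #0 PA: 0x20D50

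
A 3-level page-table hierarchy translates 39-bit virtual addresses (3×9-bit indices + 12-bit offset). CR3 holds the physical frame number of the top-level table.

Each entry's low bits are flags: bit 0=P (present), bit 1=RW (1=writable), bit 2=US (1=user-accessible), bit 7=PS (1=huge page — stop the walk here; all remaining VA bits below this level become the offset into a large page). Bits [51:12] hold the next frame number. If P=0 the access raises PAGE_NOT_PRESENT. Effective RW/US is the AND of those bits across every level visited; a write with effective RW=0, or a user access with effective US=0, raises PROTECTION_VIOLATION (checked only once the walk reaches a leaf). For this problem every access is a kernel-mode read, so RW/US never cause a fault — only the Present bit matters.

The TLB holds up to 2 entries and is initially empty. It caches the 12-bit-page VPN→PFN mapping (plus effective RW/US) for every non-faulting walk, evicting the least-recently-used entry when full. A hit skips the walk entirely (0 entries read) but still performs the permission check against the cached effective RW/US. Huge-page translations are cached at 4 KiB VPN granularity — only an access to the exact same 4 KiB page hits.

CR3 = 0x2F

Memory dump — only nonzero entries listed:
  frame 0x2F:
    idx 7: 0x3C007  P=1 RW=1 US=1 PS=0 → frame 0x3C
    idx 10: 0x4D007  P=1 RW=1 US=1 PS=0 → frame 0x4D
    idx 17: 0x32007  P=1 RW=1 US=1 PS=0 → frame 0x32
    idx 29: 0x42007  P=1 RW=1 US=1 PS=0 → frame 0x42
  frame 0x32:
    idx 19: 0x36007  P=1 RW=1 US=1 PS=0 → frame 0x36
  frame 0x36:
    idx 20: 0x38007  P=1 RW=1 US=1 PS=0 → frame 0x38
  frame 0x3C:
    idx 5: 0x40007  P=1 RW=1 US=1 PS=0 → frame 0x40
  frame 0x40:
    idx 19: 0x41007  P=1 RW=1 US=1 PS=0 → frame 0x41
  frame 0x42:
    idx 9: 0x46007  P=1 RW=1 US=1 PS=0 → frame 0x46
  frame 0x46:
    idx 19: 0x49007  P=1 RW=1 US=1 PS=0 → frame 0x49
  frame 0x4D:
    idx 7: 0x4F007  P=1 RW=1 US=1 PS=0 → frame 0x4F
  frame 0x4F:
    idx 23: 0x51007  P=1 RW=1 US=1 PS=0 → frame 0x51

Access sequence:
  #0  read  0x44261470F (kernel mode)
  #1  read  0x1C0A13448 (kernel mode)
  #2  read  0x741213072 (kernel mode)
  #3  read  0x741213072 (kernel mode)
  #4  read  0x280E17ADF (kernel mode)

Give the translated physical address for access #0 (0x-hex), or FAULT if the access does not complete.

Walk each access:
#0 VA=0x44261470F (r,kernel):
  lvl0: tbl 0x2F, slot 17 ⇒ 0x32007 (P1/RW1/US1/PS0)
  lvl1: tbl 0x32, slot 19 ⇒ 0x36007 (P1/RW1/US1/PS0)
  lvl2: tbl 0x36, slot 20 ⇒ 0x38007 (P1/RW1/US1/PS0)
  ⇒ phys 0x3870F  [3 reads]
#1 VA=0x1C0A13448 (r,kernel):
  lvl0: tbl 0x2F, slot 7 ⇒ 0x3C007 (P1/RW1/US1/PS0)
  lvl1: tbl 0x3C, slot 5 ⇒ 0x40007 (P1/RW1/US1/PS0)
  lvl2: tbl 0x40, slot 19 ⇒ 0x41007 (P1/RW1/US1/PS0)
  ⇒ phys 0x41448  [3 reads]
#2 VA=0x741213072 (r,kernel):
  lvl0: tbl 0x2F, slot 29 ⇒ 0x42007 (P1/RW1/US1/PS0)
  lvl1: tbl 0x42, slot 9 ⇒ 0x46007 (P1/RW1/US1/PS0)
  lvl2: tbl 0x46, slot 19 ⇒ 0x49007 (P1/RW1/US1/PS0)
  ⇒ phys 0x49072  [3 reads]
#3 VA=0x741213072 (r,kernel):
  TLB hit vpn=0x741213 → PA=0x49072
#4 VA=0x280E17ADF (r,kernel):
  lvl0: tbl 0x2F, slot 10 ⇒ 0x4D007 (P1/RW1/US1/PS0)
  lvl1: tbl 0x4D, slot 7 ⇒ 0x4F007 (P1/RW1/US1/PS0)
  lvl2: tbl 0x4F, slot 23 ⇒ 0x51007 (P1/RW1/US1/PS0)
  ⇒ phys 0x51ADF  [3 reads]

Access #0 PA: 0x3870F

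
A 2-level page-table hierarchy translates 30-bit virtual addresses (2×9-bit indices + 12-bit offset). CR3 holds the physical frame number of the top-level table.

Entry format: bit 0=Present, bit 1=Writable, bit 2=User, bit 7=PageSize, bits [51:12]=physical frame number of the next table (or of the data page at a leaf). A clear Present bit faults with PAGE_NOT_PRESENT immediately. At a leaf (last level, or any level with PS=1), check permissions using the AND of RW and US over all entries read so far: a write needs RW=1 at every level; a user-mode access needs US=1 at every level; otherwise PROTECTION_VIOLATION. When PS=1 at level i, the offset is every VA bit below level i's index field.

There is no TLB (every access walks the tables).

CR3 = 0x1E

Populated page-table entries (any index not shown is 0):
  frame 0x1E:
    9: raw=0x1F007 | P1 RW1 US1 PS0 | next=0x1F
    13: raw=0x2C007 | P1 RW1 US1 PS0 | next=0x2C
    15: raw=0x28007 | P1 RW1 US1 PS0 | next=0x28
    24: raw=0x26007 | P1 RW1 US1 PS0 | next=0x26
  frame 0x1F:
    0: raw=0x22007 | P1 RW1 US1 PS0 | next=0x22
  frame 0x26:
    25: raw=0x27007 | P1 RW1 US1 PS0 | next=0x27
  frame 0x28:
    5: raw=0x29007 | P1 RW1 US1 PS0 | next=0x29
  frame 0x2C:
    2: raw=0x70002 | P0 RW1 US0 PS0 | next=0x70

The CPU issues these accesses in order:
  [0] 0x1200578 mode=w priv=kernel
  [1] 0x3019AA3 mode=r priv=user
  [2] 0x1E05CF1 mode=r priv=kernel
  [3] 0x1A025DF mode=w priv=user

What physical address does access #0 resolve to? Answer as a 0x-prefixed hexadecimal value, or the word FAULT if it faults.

Per-access translation:
#0 VA=0x1200578 (w,kernel):
  [0] read 0x1E idx=9: raw=0x1F007 flags P=1 W=1 U=1 S=0
  [1] read 0x1F idx=0: raw=0x22007 flags P=1 W=1 U=1 S=0
  ⇒ phys 0x22578  [2 reads]
#1 VA=0x3019AA3 (r,user):
  [0] read 0x1E idx=24: raw=0x26007 flags P=1 W=1 U=1 S=0
  [1] read 0x26 idx=25: raw=0x27007 flags P=1 W=1 U=1 S=0
  ⇒ phys 0x27AA3  [2 reads]
#2 VA=0x1E05CF1 (r,kernel):
  [0] read 0x1E idx=15: raw=0x28007 flags P=1 W=1 U=1 S=0
  [1] read 0x28 idx=5: raw=0x29007 flags P=1 W=1 U=1 S=0
  ⇒ phys 0x29CF1  [2 reads]
#3 VA=0x1A025DF (w,user):
  [0] read 0x1E idx=13: raw=0x2C007 flags P=1 W=1 U=1 S=0
  [1] read 0x2C idx=2: raw=0x70002 flags P=0 W=1 U=0 S=0
  ⇒ fault: PAGE_NOT_PRESENT  — 2 lookups

Access #0 PA: 0x22578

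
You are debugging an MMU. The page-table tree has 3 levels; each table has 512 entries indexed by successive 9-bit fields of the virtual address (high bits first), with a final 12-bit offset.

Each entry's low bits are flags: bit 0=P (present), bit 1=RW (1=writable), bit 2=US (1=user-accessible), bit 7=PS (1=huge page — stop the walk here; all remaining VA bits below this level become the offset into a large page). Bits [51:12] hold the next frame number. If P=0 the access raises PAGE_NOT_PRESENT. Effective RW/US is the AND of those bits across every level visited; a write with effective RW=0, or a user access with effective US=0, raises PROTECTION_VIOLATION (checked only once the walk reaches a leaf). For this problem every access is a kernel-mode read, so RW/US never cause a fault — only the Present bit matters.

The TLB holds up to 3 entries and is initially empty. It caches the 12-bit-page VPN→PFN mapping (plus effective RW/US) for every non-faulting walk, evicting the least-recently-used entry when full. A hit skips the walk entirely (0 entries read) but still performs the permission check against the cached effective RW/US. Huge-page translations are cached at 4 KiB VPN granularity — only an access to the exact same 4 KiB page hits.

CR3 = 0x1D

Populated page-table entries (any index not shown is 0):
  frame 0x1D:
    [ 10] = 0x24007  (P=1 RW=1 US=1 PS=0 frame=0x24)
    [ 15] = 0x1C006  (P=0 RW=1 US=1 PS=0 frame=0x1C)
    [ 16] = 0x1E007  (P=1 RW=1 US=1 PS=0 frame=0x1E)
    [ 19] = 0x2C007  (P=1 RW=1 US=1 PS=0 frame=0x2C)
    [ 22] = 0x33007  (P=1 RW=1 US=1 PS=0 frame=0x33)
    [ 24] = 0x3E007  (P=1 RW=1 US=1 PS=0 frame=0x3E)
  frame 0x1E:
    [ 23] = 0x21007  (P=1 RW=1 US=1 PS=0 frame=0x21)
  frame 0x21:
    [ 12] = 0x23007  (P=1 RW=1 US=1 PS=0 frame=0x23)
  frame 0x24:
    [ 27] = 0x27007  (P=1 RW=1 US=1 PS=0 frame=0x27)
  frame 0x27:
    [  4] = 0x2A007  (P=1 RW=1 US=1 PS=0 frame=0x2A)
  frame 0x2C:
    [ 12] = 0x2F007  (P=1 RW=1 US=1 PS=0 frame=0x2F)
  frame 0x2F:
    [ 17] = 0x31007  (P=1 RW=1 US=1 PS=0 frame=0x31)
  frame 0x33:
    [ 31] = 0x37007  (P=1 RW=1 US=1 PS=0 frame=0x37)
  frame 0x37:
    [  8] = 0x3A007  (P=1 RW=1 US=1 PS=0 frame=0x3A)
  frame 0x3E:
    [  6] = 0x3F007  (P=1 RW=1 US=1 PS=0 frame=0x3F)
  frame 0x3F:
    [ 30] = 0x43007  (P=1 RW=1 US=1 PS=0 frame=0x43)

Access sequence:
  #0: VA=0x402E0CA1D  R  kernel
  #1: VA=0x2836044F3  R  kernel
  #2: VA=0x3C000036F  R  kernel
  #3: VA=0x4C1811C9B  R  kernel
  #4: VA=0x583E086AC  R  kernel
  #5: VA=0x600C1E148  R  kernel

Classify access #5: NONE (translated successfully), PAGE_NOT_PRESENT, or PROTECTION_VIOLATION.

Trace:
#0 VA=0x402E0CA1D (r,kernel):
  L0 @0x1D[16] → 0x1E007  P=1,RW=1,US=1,PS=0
  L1 @0x1E[23] → 0x21007  P=1,RW=1,US=1,PS=0
  L2 @0x21[12] → 0x23007  P=1,RW=1,US=1,PS=0
  ✓ 0x23A1D  — 3 lookups
#1 VA=0x2836044F3 (r,kernel):
  L0 @0x1D[10] → 0x24007  P=1,RW=1,US=1,PS=0
  L1 @0x24[27] → 0x27007  P=1,RW=1,US=1,PS=0
  L2 @0x27[4] → 0x2A007  P=1,RW=1,US=1,PS=0
  ✓ 0x2A4F3  — 3 lookups
#2 VA=0x3C000036F (r,kernel):
  L0 @0x1D[15] → 0x1C006  P=0,RW=1,US=1,PS=0
  ✗ PAGE_NOT_PRESENT  [1 reads]
#3 VA=0x4C1811C9B (r,kernel):
  L0 @0x1D[19] → 0x2C007  P=1,RW=1,US=1,PS=0
  L1 @0x2C[12] → 0x2F007  P=1,RW=1,US=1,PS=0
  L2 @0x2F[17] → 0x31007  P=1,RW=1,US=1,PS=0
  ✓ 0x31C9B  — 3 lookups
#4 VA=0x583E086AC (r,kernel):
  L0 @0x1D[22] → 0x33007  P=1,RW=1,US=1,PS=0
  L1 @0x33[31] → 0x37007  P=1,RW=1,US=1,PS=0
  L2 @0x37[8] → 0x3A007  P=1,RW=1,US=1,PS=0
  ✓ 0x3A6AC  — 3 lookups
#5 VA=0x600C1E148 (r,kernel):
  L0 @0x1D[24] → 0x3E007  P=1,RW=1,US=1,PS=0
  L1 @0x3E[6] → 0x3F007  P=1,RW=1,US=1,PS=0
  L2 @0x3F[30] → 0x43007  P=1,RW=1,US=1,PS=0
  ✓ 0x43148  — 3 lookups

Access #5 fault: NONE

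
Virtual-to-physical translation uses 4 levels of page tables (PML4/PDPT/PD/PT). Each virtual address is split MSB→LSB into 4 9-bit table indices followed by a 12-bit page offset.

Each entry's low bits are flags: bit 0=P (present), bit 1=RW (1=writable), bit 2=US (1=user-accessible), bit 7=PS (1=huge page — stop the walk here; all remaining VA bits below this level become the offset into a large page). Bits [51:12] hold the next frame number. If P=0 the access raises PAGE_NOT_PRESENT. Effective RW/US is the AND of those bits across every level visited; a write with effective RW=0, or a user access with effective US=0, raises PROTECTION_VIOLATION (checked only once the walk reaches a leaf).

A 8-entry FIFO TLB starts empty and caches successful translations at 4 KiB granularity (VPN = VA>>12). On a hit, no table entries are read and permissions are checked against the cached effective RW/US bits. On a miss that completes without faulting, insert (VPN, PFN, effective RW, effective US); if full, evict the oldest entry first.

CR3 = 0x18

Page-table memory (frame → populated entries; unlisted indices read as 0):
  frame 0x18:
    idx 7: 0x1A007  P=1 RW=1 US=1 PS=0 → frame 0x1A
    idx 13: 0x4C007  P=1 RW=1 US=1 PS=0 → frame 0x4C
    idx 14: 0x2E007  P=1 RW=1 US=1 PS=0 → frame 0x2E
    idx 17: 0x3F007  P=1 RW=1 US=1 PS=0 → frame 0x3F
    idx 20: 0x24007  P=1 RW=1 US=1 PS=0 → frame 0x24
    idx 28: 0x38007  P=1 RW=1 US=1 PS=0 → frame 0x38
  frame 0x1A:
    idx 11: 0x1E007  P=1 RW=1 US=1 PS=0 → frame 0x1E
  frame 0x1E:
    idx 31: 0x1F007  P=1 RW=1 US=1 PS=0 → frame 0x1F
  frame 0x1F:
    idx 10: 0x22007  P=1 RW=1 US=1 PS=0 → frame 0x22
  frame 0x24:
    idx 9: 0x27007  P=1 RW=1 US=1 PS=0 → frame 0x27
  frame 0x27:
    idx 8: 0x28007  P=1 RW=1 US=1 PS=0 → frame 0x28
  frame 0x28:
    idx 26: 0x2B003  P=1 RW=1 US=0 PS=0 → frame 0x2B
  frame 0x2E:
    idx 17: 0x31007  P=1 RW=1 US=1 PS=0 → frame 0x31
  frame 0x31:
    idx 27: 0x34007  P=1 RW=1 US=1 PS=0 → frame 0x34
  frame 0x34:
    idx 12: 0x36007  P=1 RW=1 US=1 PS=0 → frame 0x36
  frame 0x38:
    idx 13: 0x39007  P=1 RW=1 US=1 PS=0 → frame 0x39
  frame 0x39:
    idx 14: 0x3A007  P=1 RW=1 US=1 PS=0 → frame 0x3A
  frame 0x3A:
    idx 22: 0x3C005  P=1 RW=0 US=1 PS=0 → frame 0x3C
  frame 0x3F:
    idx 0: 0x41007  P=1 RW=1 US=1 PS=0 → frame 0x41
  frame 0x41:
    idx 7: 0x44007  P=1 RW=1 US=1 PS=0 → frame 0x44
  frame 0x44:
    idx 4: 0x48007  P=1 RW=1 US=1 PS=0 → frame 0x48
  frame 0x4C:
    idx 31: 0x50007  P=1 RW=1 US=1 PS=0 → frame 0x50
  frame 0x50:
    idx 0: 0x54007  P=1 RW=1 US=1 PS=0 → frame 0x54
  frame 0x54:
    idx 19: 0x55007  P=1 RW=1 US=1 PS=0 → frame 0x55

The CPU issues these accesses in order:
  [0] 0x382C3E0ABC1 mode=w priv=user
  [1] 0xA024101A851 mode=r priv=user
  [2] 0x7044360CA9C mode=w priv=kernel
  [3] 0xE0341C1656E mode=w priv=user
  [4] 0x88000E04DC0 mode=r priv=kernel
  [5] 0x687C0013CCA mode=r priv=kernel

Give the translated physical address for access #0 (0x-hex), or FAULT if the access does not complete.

Per-access translation:
#0 VA=0x382C3E0ABC1 (w,user):
  lvl0: tbl 0x18, slot 7 ⇒ 0x1A007 (P1/RW1/US1/PS0)
  lvl1: tbl 0x1A, slot 11 ⇒ 0x1E007 (P1/RW1/US1/PS0)
  lvl2: tbl 0x1E, slot 31 ⇒ 0x1F007 (P1/RW1/US1/PS0)
  lvl3: tbl 0x1F, slot 10 ⇒ 0x22007 (P1/RW1/US1/PS0)
  ⇒ phys 0x22BC1  [4 reads]
#1 VA=0xA024101A851 (r,user):
  lvl0: tbl 0x18, slot 20 ⇒ 0x24007 (P1/RW1/US1/PS0)
  lvl1: tbl 0x24, slot 9 ⇒ 0x27007 (P1/RW1/US1/PS0)
  lvl2: tbl 0x27, slot 8 ⇒ 0x28007 (P1/RW1/US1/PS0)
  lvl3: tbl 0x28, slot 26 ⇒ 0x2B003 (P1/RW1/US0/PS0)
  ✗ PROTECTION_VIOLATION  [4 reads]
#2 VA=0x7044360CA9C (w,kernel):
  lvl0: tbl 0x18, slot 14 ⇒ 0x2E007 (P1/RW1/US1/PS0)
  lvl1: tbl 0x2E, slot 17 ⇒ 0x31007 (P1/RW1/US1/PS0)
  lvl2: tbl 0x31, slot 27 ⇒ 0x34007 (P1/RW1/US1/PS0)
  lvl3: tbl 0x34, slot 12 ⇒ 0x36007 (P1/RW1/US1/PS0)
  ⇒ phys 0x36A9C  [4 reads]
#3 VA=0xE0341C1656E (w,user):
  lvl0: tbl 0x18, slot 28 ⇒ 0x38007 (P1/RW1/US1/PS0)
  lvl1: tbl 0x38, slot 13 ⇒ 0x39007 (P1/RW1/US1/PS0)
  lvl2: tbl 0x39, slot 14 ⇒ 0x3A007 (P1/RW1/US1/PS0)
  lvl3: tbl 0x3A, slot 22 ⇒ 0x3C005 (P1/RW0/US1/PS0)
  ✗ PROTECTION_VIOLATION  [4 reads]
#4 VA=0x88000E04DC0 (r,kernel):
  lvl0: tbl 0x18, slot 17 ⇒ 0x3F007 (P1/RW1/US1/PS0)
  lvl1: tbl 0x3F, slot 0 ⇒ 0x41007 (P1/RW1/US1/PS0)
  lvl2: tbl 0x41, slot 7 ⇒ 0x44007 (P1/RW1/US1/PS0)
  lvl3: tbl 0x44, slot 4 ⇒ 0x48007 (P1/RW1/US1/PS0)
  ⇒ phys 0x48DC0  [4 reads]
#5 VA=0x687C0013CCA (r,kernel):
  lvl0: tbl 0x18, slot 13 ⇒ 0x4C007 (P1/RW1/US1/PS0)
  lvl1: tbl 0x4C, slot 31 ⇒ 0x50007 (P1/RW1/US1/PS0)
  lvl2: tbl 0x50, slot 0 ⇒ 0x54007 (P1/RW1/US1/PS0)
  lvl3: tbl 0x54, slot 19 ⇒ 0x55007 (P1/RW1/US1/PS0)
  ⇒ phys 0x55CCA  [4 reads]

Access #0 PA: 0x22BC1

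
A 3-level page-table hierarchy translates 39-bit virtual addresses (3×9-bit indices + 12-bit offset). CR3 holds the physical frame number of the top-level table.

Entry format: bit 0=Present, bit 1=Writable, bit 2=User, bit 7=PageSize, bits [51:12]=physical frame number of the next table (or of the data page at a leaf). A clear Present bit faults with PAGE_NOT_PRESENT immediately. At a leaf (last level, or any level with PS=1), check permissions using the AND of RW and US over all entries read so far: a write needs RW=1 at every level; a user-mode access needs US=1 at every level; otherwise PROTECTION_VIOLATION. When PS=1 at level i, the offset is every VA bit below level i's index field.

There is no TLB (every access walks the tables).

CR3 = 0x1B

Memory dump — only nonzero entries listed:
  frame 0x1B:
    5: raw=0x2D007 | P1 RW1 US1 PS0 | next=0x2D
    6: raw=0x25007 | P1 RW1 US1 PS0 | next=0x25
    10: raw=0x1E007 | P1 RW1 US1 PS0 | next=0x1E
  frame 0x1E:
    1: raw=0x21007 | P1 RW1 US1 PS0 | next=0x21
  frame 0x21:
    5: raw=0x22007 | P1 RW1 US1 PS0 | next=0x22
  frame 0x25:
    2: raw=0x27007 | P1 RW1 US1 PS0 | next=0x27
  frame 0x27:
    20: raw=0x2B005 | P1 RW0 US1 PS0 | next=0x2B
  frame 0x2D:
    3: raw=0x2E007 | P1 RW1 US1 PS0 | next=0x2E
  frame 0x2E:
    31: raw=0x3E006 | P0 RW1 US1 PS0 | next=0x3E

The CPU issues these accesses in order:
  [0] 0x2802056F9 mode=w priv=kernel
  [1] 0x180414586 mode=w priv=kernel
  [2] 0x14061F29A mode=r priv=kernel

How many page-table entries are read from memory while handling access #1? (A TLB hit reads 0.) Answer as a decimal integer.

Walk each access:
#0 VA=0x2802056F9 (w,kernel):
  lvl0: tbl 0x1B, slot 10 ⇒ 0x1E007 (P1/RW1/US1/PS0)
  lvl1: tbl 0x1E, slot 1 ⇒ 0x21007 (P1/RW1/US1/PS0)
  lvl2: tbl 0x21, slot 5 ⇒ 0x22007 (P1/RW1/US1/PS0)
  ⇒ phys 0x226F9  [3 reads]
#1 VA=0x180414586 (w,kernel):
  lvl0: tbl 0x1B, slot 6 ⇒ 0x25007 (P1/RW1/US1/PS0)
  lvl1: tbl 0x25, slot 2 ⇒ 0x27007 (P1/RW1/US1/PS0)
  lvl2: tbl 0x27, slot 20 ⇒ 0x2B005 (P1/RW0/US1/PS0)
  ✗ PROTECTION_VIOLATION  [3 reads]
#2 VA=0x14061F29A (r,kernel):
  lvl0: tbl 0x1B, slot 5 ⇒ 0x2D007 (P1/RW1/US1/PS0)
  lvl1: tbl 0x2D, slot 3 ⇒ 0x2E007 (P1/RW1/US1/PS0)
  lvl2: tbl 0x2E, slot 31 ⇒ 0x3E006 (P0/RW1/US1/PS0)
  ✗ PAGE_NOT_PRESENT  [3 reads]

Entries read for #1: 3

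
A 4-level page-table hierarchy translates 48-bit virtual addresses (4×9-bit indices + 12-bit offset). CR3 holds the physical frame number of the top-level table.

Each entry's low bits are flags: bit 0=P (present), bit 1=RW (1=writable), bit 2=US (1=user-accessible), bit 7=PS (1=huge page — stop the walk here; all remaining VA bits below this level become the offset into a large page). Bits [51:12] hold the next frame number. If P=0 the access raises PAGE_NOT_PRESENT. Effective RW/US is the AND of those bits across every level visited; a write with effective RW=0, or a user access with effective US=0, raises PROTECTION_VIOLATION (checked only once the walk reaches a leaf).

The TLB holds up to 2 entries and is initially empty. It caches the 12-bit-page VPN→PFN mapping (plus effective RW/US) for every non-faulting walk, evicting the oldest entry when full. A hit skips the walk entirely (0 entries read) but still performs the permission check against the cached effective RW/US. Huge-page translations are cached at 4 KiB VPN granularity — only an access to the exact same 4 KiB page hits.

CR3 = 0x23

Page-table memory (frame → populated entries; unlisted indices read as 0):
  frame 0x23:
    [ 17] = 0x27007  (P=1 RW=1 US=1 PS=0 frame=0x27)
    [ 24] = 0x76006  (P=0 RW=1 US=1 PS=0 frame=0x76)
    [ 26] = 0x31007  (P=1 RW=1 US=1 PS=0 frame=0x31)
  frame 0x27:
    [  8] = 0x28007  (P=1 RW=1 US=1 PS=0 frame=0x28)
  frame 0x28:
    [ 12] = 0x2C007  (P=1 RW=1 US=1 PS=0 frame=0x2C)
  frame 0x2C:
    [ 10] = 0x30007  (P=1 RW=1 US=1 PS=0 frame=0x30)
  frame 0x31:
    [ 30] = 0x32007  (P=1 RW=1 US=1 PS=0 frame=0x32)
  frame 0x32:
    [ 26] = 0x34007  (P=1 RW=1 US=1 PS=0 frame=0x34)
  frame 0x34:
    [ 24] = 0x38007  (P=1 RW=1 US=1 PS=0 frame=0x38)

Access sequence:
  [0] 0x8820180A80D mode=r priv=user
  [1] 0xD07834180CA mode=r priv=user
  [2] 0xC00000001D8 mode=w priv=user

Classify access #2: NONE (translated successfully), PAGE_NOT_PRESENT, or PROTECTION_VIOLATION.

Walk each access:
#0 VA=0x8820180A80D (r,user):
  [0] read 0x23 idx=17: raw=0x27007 flags P=1 W=1 U=1 S=0
  [1] read 0x27 idx=8: raw=0x28007 flags P=1 W=1 U=1 S=0
  [2] read 0x28 idx=12: raw=0x2C007 flags P=1 W=1 U=1 S=0
  [3] read 0x2C idx=10: raw=0x30007 flags P=1 W=1 U=1 S=0
  ✓ 0x3080D  — 4 lookups
#1 VA=0xD07834180CA (r,user):
  [0] read 0x23 idx=26: raw=0x31007 flags P=1 W=1 U=1 S=0
  [1] read 0x31 idx=30: raw=0x32007 flags P=1 W=1 U=1 S=0
  [2] read 0x32 idx=26: raw=0x34007 flags P=1 W=1 U=1 S=0
  [3] read 0x34 idx=24: raw=0x38007 flags P=1 W=1 U=1 S=0
  ✓ 0x380CA  — 4 lookups
#2 VA=0xC00000001D8 (w,user):
  [0] read 0x23 idx=24: raw=0x76006 flags P=0 W=1 U=1 S=0
  → PAGE_NOT_PRESENT  (1 entries read)

Access #2 fault: PAGE_NOT_PRESENT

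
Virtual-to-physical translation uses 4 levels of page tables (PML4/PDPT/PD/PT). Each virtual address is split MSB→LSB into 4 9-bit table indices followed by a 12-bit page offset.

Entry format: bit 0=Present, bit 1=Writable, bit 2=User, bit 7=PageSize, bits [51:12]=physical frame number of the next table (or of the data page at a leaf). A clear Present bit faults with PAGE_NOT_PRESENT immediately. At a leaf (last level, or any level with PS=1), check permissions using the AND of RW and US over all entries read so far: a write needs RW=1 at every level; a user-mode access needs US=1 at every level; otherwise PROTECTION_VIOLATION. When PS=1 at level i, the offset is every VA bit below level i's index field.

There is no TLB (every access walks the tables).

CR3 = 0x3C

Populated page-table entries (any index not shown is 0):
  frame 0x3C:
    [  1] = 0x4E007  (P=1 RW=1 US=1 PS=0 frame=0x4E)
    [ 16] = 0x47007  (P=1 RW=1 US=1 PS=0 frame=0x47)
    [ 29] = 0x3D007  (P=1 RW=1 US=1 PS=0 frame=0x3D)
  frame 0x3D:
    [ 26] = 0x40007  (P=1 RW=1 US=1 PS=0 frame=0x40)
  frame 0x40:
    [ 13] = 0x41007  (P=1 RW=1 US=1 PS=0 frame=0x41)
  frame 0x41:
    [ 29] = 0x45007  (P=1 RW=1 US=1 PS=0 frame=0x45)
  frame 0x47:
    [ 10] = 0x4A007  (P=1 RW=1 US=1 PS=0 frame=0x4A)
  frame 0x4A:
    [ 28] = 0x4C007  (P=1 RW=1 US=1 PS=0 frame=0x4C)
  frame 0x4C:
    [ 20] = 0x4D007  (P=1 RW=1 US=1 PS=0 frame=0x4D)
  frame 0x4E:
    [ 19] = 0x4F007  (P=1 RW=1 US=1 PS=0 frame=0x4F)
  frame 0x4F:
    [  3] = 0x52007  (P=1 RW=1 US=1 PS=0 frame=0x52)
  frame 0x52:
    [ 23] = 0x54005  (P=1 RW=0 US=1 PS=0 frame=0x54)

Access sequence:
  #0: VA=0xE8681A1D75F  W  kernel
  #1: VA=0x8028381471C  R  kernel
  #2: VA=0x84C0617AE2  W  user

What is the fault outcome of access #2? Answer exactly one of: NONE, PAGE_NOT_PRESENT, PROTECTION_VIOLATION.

Walk each access:
#0 VA=0xE8681A1D75F (w,kernel):
  [0] read 0x3C idx=29: raw=0x3D007 flags P=1 W=1 U=1 S=0
  [1] read 0x3D idx=26: raw=0x40007 flags P=1 W=1 U=1 S=0
  [2] read 0x40 idx=13: raw=0x41007 flags P=1 W=1 U=1 S=0
  [3] read 0x41 idx=29: raw=0x45007 flags P=1 W=1 U=1 S=0
  ⇒ phys 0x4575F  [4 reads]
#1 VA=0x8028381471C (r,kernel):
  [0] read 0x3C idx=16: raw=0x47007 flags P=1 W=1 U=1 S=0
  [1] read 0x47 idx=10: raw=0x4A007 flags P=1 W=1 U=1 S=0
  [2] read 0x4A idx=28: raw=0x4C007 flags P=1 W=1 U=1 S=0
  [3] read 0x4C idx=20: raw=0x4D007 flags P=1 W=1 U=1 S=0
  ⇒ phys 0x4D71C  [4 reads]
#2 VA=0x84C0617AE2 (w,user):
  [0] read 0x3C idx=1: raw=0x4E007 flags P=1 W=1 U=1 S=0
  [1] read 0x4E idx=19: raw=0x4F007 flags P=1 W=1 U=1 S=0
  [2] read 0x4F idx=3: raw=0x52007 flags P=1 W=1 U=1 S=0
  [3] read 0x52 idx=23: raw=0x54005 flags P=1 W=0 U=1 S=0
  → PROTECTION_VIOLATION  (4 entries read)

Access #2 fault: PROTECTION_VIOLATION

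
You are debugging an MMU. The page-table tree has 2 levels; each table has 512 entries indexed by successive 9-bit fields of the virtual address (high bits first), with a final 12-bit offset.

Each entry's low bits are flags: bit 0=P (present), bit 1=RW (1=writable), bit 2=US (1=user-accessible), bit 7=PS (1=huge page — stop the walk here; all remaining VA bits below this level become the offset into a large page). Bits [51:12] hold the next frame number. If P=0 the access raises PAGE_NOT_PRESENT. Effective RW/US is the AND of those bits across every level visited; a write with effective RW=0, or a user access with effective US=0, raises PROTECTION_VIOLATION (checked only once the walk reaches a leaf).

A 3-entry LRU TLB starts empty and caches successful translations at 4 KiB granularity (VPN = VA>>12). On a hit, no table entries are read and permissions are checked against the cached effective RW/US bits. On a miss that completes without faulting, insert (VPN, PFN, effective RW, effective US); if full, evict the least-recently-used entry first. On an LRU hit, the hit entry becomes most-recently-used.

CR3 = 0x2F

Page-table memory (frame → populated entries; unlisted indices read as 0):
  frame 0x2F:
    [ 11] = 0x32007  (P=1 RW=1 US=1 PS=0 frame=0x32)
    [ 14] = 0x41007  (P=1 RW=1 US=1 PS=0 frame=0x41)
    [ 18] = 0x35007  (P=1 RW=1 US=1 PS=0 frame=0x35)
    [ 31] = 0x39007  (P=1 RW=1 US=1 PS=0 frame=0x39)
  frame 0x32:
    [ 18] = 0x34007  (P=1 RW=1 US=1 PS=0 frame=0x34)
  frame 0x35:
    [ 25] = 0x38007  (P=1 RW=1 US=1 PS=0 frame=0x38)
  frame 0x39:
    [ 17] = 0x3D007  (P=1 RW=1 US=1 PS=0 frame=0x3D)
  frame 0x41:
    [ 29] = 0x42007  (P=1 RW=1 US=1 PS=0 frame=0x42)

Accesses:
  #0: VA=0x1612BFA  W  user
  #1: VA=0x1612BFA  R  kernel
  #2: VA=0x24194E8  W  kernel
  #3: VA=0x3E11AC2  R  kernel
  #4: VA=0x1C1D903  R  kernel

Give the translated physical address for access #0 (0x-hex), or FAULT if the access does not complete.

Trace:
#0 VA=0x1612BFA (w,user):
  L0 @0x2F[11] → 0x32007  P=1,RW=1,US=1,PS=0
  L1 @0x32[18] → 0x34007  P=1,RW=1,US=1,PS=0
  → PA=0x34BFA  (2 entries read)
#1 VA=0x1612BFA (r,kernel):
  TLB hit vpn=0x1612 → PA=0x34BFA
#2 VA=0x24194E8 (w,kernel):
  L0 @0x2F[18] → 0x35007  P=1,RW=1,US=1,PS=0
  L1 @0x35[25] → 0x38007  P=1,RW=1,US=1,PS=0
  → PA=0x384E8  (2 entries read)
#3 VA=0x3E11AC2 (r,kernel):
  L0 @0x2F[31] → 0x39007  P=1,RW=1,US=1,PS=0
  L1 @0x39[17] → 0x3D007  P=1,RW=1,US=1,PS=0
  → PA=0x3DAC2  (2 entries read)
#4 VA=0x1C1D903 (r,kernel):
  L0 @0x2F[14] → 0x41007  P=1,RW=1,US=1,PS=0
  L1 @0x41[29] → 0x42007  P=1,RW=1,US=1,PS=0
  → PA=0x42903  (2 entries read)

Access #0 PA: 0x34BFA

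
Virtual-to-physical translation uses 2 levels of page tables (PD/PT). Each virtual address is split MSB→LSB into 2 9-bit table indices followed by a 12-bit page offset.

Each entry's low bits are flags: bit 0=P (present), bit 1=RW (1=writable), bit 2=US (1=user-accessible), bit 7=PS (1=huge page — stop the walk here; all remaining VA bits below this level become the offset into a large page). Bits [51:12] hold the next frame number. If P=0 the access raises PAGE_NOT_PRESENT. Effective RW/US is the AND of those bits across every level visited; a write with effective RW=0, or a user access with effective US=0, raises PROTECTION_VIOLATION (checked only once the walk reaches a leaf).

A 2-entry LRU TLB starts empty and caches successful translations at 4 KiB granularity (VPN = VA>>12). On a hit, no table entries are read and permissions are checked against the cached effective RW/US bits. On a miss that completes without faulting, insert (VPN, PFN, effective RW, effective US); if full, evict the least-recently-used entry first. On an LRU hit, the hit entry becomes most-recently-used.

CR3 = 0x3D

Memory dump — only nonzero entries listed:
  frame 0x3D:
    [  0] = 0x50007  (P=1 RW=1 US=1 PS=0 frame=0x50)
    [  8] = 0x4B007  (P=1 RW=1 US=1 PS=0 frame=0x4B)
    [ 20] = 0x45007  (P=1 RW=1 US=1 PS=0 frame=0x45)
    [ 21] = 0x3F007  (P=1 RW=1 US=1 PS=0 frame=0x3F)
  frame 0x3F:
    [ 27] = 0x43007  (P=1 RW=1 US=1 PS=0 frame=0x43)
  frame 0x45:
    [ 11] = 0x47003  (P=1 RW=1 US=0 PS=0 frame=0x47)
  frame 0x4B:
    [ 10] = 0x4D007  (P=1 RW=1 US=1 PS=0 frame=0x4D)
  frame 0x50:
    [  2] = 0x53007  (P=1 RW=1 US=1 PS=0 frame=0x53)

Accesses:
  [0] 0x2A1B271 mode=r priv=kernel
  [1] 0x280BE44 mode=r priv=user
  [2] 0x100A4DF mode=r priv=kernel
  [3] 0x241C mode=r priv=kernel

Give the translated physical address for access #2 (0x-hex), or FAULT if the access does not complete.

Walk each access:
#0 VA=0x2A1B271 (r,kernel):
  [0] read 0x3D idx=21: raw=0x3F007 flags P=1 W=1 U=1 S=0
  [1] read 0x3F idx=27: raw=0x43007 flags P=1 W=1 U=1 S=0
  ✓ 0x43271  — 2 lookups
#1 VA=0x280BE44 (r,user):
  [0] read 0x3D idx=20: raw=0x45007 flags P=1 W=1 U=1 S=0
  [1] read 0x45 idx=11: raw=0x47003 flags P=1 W=1 U=0 S=0
  ⇒ fault: PROTECTION_VIOLATION  — 2 lookups
#2 VA=0x100A4DF (r,kernel):
  [0] read 0x3D idx=8: raw=0x4B007 flags P=1 W=1 U=1 S=0
  [1] read 0x4B idx=10: raw=0x4D007 flags P=1 W=1 U=1 S=0
  ✓ 0x4D4DF  — 2 lookups
#3 VA=0x241C (r,kernel):
  [0] read 0x3D idx=0: raw=0x50007 flags P=1 W=1 U=1 S=0
  [1] read 0x50 idx=2: raw=0x53007 flags P=1 W=1 U=1 S=0
  ✓ 0x5341C  — 2 lookups

Access #2 PA: 0x4D4DF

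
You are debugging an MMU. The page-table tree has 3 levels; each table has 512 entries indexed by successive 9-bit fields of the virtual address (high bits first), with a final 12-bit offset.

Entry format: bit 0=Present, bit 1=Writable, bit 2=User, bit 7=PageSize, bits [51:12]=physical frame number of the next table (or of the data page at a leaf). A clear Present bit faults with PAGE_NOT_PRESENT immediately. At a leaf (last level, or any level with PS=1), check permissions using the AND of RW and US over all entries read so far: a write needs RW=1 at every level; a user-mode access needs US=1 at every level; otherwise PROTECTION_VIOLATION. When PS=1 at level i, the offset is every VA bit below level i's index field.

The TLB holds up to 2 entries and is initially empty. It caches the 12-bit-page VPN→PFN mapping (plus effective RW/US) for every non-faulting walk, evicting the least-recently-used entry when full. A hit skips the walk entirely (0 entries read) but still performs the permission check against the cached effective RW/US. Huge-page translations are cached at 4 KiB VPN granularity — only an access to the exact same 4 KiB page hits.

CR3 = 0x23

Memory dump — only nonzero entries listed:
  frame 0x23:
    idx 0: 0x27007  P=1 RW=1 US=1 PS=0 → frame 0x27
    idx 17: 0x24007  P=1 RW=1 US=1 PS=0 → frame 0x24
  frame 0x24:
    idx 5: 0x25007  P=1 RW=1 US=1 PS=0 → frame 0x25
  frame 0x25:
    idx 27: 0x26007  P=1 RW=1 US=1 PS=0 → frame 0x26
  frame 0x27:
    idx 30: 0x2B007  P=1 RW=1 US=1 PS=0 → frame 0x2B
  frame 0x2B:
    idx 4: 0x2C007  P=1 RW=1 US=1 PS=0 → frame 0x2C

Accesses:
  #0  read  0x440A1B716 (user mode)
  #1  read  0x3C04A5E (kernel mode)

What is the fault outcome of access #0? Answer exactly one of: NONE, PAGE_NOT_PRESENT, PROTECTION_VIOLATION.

Walk each access:
#0 VA=0x440A1B716 (r,user):
  L0 @0x23[17] → 0x24007  P=1,RW=1,US=1,PS=0
  L1 @0x24[5] → 0x25007  P=1,RW=1,US=1,PS=0
  L2 @0x25[27] → 0x26007  P=1,RW=1,US=1,PS=0
  ✓ 0x26716  — 3 lookups
#1 VA=0x3C04A5E (r,kernel):
  L0 @0x23[0] → 0x27007  P=1,RW=1,US=1,PS=0
  L1 @0x27[30] → 0x2B007  P=1,RW=1,US=1,PS=0
  L2 @0x2B[4] → 0x2C007  P=1,RW=1,US=1,PS=0
  ✓ 0x2CA5E  — 3 lookups

Access #0 fault: NONE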